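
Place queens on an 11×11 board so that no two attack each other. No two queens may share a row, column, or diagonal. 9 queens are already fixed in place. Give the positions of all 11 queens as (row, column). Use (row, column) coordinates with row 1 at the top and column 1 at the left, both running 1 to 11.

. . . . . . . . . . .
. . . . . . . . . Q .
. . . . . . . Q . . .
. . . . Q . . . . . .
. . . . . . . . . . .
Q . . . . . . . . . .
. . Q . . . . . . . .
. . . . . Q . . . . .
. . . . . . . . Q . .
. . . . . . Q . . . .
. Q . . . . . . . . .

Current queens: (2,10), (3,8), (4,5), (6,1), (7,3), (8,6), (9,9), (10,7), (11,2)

Row 1: attacked by (2,10)→{9,10,11}; (3,8)→{6,8,10}; (4,5)→{2,5,8}; (6,1)→{1,6}; (7,3)→{3,9}; (8,6)→{6}; (9,9)→{1,9}; (10,7)→{7}; (11,2)→{2}. Safe: 4. Place at column 4.
Row 5: attacked by (1,4)→{4,8}; (2,10)→{7,10}; (3,8)→{6,8,10}; (4,5)→{4,5,6}; (6,1)→{1,2}; (7,3)→{1,3,5}; (8,6)→{3,6,9}; (9,9)→{5,9}; (10,7)→{2,7}; (11,2)→{2,8}. Safe: 11. Place at column 11.
Columns [4, 10, 8, 5, 11, 1, 3, 6, 9, 7, 2], r−c [-3, -8, -5, -1, -6, 5, 4, 2, 0, 3, 9], r+c [5, 12, 11, 9, 16, 7, 10, 14, 18, 17, 13] are all distinct, so no two queens attack.

(1,4) (2,10) (3,8) (4,5) (5,11) (6,1) (7,3) (8,6) (9,9) (10,7) (11,2)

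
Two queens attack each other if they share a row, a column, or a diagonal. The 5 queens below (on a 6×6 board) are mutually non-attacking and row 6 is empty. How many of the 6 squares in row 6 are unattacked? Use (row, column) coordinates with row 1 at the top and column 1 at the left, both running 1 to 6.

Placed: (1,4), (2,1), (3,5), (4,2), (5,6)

(1,4) attacks row 6 at column 4.
(2,1) attacks row 6 at column 1 and diagonals 5.
(3,5) attacks row 6 at column 5 and diagonals 2.
(4,2) attacks row 6 at column 2 and diagonals 4.
(5,6) attacks row 6 at column 6 and diagonals 5.
Attacked columns: {1, 2, 4, 5, 6}. Safe: {3}.

1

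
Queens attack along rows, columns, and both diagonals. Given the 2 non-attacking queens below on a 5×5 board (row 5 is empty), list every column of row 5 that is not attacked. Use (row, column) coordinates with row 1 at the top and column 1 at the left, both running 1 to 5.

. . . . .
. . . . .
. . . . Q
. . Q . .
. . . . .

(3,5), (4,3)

(3,5) attacks row 5 at column 5 and diagonals 3.
(4,3) attacks row 5 at column 3 and diagonals 2, 4.
Attacked columns: {2, 3, 4, 5}. Safe: {1}.

columns 1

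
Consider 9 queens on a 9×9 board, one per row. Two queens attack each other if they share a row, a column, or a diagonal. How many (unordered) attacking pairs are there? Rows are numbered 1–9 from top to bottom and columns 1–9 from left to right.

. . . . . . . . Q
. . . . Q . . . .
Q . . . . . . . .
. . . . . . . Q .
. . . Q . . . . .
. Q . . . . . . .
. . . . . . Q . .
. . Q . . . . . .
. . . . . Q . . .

0

All columns are distinct and no two queens satisfy |Δrow| = |Δcol|, so no pair attacks.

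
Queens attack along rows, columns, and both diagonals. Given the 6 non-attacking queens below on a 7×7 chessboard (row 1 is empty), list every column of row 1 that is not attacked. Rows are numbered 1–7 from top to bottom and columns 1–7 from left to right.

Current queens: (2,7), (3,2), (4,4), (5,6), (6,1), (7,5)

columns 3

(2,7) attacks row 1 at column 7 and diagonals 6.
(3,2) attacks row 1 at column 2 and diagonals 4.
(4,4) attacks row 1 at column 4 and diagonals 1, 7.
(5,6) attacks row 1 at column 6 and diagonals 2.
(6,1) attacks row 1 at column 1 and diagonals 6.
(7,5) attacks row 1 at column 5.
Attacked columns: {1, 2, 4, 5, 6, 7}. Safe: {3}.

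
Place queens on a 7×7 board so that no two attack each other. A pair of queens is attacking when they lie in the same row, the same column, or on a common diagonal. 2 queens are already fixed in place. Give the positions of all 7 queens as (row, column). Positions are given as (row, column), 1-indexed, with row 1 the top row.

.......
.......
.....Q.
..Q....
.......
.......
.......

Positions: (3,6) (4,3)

(1,5) (2,2) (3,6) (4,3) (5,7) (6,4) (7,1)

Row 1: attacked by (3,6)→{4,6}; (4,3)→{3,6}. Safe: 1, 2, 5, 7. Place at column 5.
Row 2: attacked by (1,5)→{4,5,6}; (3,6)→{5,6,7}; (4,3)→{1,3,5}. Safe: 2. Place at column 2.
Row 5: attacked by (1,5)→{1,5}; (2,2)→{2,5}; (3,6)→{4,6}; (4,3)→{2,3,4}. Safe: 7. Place at column 7.
Row 6: attacked by (1,5)→{5}; (2,2)→{2,6}; (3,6)→{3,6}; (4,3)→{1,3,5}; (5,7)→{6,7}. Safe: 4. Place at column 4.
Row 7: attacked by (1,5)→{5}; (2,2)→{2,7}; (3,6)→{2,6}; (4,3)→{3,6}; (5,7)→{5,7}; (6,4)→{3,4,5}. Safe: 1. Place at column 1.
Columns [5, 2, 6, 3, 7, 4, 1], r−c [-4, 0, -3, 1, -2, 2, 6], r+c [6, 4, 9, 7, 12, 10, 8] are all distinct, so no two queens attack.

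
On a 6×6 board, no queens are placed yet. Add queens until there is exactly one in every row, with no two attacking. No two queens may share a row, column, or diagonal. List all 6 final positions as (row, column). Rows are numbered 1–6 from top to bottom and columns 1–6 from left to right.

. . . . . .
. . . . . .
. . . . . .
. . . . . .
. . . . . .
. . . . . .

(1,3) (2,6) (3,2) (4,5) (5,1) (6,4)

Row 1: Safe: 1, 2, 3, 4, 5, 6. Place at column 3.
Row 2: attacked by (1,3)→{2,3,4}. Safe: 1, 5, 6. Place at column 6.
Row 3: attacked by (1,3)→{1,3,5}; (2,6)→{5,6}. Safe: 2, 4. Place at column 2.
Row 4: attacked by (1,3)→{3,6}; (2,6)→{4,6}; (3,2)→{1,2,3}. Safe: 5. Place at column 5.
Row 5: attacked by (1,3)→{3}; (2,6)→{3,6}; (3,2)→{2,4}; (4,5)→{4,5,6}. Safe: 1. Place at column 1.
Row 6: attacked by (1,3)→{3}; (2,6)→{2,6}; (3,2)→{2,5}; (4,5)→{3,5}; (5,1)→{1,2}. Safe: 4. Place at column 4.
Columns [3, 6, 2, 5, 1, 4], r−c [-2, -4, 1, -1, 4, 2], r+c [4, 8, 5, 9, 6, 10] are all distinct, so no two queens attack.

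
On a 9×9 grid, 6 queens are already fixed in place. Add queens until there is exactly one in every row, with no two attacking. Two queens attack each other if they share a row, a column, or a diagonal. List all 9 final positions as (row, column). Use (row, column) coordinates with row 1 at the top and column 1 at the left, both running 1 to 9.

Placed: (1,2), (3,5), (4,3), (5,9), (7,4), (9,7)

Row 2: attacked by (1,2)→{1,2,3}; (3,5)→{4,5,6}; (4,3)→{1,3,5}; (5,9)→{6,9}; (7,4)→{4,9}; (9,7)→{7}. Safe: 8. Place at column 8.
Row 6: attacked by (1,2)→{2,7}; (2,8)→{4,8}; (3,5)→{2,5,8}; (4,3)→{1,3,5}; (5,9)→{8,9}; (7,4)→{3,4,5}; (9,7)→{4,7}. Safe: 6. Place at column 6.
Row 8: attacked by (1,2)→{2,9}; (2,8)→{2,8}; (3,5)→{5}; (4,3)→{3,7}; (5,9)→{6,9}; (6,6)→{4,6,8}; (7,4)→{3,4,5}; (9,7)→{6,7,8}. Safe: 1. Place at column 1.
Columns [2, 8, 5, 3, 9, 6, 4, 1, 7], r−c [-1, -6, -2, 1, -4, 0, 3, 7, 2], r+c [3, 10, 8, 7, 14, 12, 11, 9, 16] are all distinct, so no two queens attack.

(1,2) (2,8) (3,5) (4,3) (5,9) (6,6) (7,4) (8,1) (9,7)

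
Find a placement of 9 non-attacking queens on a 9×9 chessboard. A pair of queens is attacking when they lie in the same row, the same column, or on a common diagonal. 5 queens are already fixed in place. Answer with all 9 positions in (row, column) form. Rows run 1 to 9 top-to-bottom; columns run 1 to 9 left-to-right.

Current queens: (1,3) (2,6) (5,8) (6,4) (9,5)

(1,3) (2,6) (3,9) (4,1) (5,8) (6,4) (7,2) (8,7) (9,5)

Row 3: attacked by (1,3)→{1,3,5}; (2,6)→{5,6,7}; (5,8)→{6,8}; (6,4)→{1,4,7}; (9,5)→{5}. Safe: 2, 9. Place at column 9.
Row 4: attacked by (1,3)→{3,6}; (2,6)→{4,6,8}; (3,9)→{8,9}; (5,8)→{7,8,9}; (6,4)→{2,4,6}; (9,5)→{5}. Safe: 1. Place at column 1.
Row 7: attacked by (1,3)→{3,9}; (2,6)→{1,6}; (3,9)→{5,9}; (4,1)→{1,4}; (5,8)→{6,8}; (6,4)→{3,4,5}; (9,5)→{3,5,7}. Safe: 2. Place at column 2.
Row 8: attacked by (1,3)→{3}; (2,6)→{6}; (3,9)→{4,9}; (4,1)→{1,5}; (5,8)→{5,8}; (6,4)→{2,4,6}; (7,2)→{1,2,3}; (9,5)→{4,5,6}. Safe: 7. Place at column 7.
Columns [3, 6, 9, 1, 8, 4, 2, 7, 5], r−c [-2, -4, -6, 3, -3, 2, 5, 1, 4], r+c [4, 8, 12, 5, 13, 10, 9, 15, 14] are all distinct, so no two queens attack.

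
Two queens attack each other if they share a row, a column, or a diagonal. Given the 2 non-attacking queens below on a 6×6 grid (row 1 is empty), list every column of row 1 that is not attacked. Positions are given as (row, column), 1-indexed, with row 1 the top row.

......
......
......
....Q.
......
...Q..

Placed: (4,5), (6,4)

(4,5) attacks row 1 at column 5 and diagonals 2.
(6,4) attacks row 1 at column 4.
Attacked columns: {2, 4, 5}. Safe: {1, 3, 6}.

columns 1, 3, 6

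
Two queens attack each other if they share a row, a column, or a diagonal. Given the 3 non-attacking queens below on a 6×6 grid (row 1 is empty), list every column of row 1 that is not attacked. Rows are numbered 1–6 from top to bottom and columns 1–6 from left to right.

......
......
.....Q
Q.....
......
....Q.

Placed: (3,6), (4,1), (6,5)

(3,6) attacks row 1 at column 6 and diagonals 4.
(4,1) attacks row 1 at column 1 and diagonals 4.
(6,5) attacks row 1 at column 5.
Attacked columns: {1, 4, 5, 6}. Safe: {2, 3}.

columns 2, 3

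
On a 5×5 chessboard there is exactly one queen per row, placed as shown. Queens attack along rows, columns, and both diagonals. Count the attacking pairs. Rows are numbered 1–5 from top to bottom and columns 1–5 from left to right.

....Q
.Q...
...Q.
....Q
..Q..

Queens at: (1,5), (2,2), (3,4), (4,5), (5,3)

Same column: (1,5)–(4,5) (column 5).
Same diagonal: (3,4)–(4,5) (|3−4| = |4−5| = 1).
Total attacking pairs: 2.

2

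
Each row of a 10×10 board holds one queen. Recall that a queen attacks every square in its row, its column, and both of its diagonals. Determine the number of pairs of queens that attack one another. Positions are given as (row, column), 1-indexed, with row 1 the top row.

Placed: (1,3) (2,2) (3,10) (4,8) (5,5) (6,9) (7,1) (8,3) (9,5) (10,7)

4

Same column: (1,3)–(8,3) (column 3); (5,5)–(9,5) (column 5).
Same diagonal: (1,3)–(2,2) (|1−2| = |3−2| = 1); (2,2)–(5,5) (|2−5| = |2−5| = 3).
Total attacking pairs: 4.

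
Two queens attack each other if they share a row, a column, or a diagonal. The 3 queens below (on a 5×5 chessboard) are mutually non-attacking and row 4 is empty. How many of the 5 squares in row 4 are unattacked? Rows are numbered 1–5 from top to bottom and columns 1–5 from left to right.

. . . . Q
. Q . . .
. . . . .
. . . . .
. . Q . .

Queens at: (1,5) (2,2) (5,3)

1

(1,5) attacks row 4 at column 5 and diagonals 2.
(2,2) attacks row 4 at column 2 and diagonals 4.
(5,3) attacks row 4 at column 3 and diagonals 2, 4.
Attacked columns: {2, 3, 4, 5}. Safe: {1}.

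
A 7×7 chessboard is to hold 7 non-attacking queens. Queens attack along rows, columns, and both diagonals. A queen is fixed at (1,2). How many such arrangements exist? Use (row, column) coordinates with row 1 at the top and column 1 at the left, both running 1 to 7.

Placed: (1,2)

Branch on row 2: col 4 → 2; col 5 → 3; col 6 → 1; col 7 → 1.
Sum: 2 + 3 + 1 + 1 = 7.

7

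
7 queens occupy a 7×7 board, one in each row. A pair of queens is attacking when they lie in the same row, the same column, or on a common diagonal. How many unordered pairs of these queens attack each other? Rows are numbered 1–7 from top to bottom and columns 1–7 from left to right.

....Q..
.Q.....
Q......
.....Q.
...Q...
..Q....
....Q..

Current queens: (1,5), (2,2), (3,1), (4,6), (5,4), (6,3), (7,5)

4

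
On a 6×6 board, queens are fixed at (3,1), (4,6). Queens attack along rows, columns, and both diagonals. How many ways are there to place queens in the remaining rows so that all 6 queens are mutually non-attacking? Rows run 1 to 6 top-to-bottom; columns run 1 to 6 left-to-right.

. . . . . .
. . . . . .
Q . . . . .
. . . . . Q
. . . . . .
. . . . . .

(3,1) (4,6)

1

Branch on row 1: col 2 → 0; col 4 → 0; col 5 → 1.
Sum: 0 + 0 + 1 = 1.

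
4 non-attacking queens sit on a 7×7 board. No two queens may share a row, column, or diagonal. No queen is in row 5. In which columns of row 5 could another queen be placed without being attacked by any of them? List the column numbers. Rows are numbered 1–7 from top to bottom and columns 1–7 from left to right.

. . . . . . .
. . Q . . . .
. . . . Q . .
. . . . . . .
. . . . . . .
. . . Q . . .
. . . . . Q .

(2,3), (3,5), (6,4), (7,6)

(2,3) attacks row 5 at column 3 and diagonals 6.
(3,5) attacks row 5 at column 5 and diagonals 3, 7.
(6,4) attacks row 5 at column 4 and diagonals 3, 5.
(7,6) attacks row 5 at column 6 and diagonals 4.
Attacked columns: {3, 4, 5, 6, 7}. Safe: {1, 2}.

columns 1, 2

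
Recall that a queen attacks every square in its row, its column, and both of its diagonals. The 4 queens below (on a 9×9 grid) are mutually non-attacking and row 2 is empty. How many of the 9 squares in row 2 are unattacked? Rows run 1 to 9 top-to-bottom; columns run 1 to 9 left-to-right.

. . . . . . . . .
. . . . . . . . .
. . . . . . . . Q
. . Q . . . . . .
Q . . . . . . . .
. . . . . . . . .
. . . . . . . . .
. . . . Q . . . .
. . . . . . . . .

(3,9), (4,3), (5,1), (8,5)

3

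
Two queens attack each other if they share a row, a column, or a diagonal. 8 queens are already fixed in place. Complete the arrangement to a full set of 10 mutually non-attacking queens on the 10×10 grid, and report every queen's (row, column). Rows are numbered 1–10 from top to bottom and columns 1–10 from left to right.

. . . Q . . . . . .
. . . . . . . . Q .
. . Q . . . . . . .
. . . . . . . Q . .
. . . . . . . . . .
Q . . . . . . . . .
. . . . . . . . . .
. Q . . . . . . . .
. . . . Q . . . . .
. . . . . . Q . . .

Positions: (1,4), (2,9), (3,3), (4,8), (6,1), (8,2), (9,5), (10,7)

(1,4) (2,9) (3,3) (4,8) (5,10) (6,1) (7,6) (8,2) (9,5) (10,7)

Row 5: attacked by (1,4)→{4,8}; (2,9)→{6,9}; (3,3)→{1,3,5}; (4,8)→{7,8,9}; (6,1)→{1,2}; (8,2)→{2,5}; (9,5)→{1,5,9}; (10,7)→{2,7}. Safe: 10. Place at column 10.
Row 7: attacked by (1,4)→{4,10}; (2,9)→{4,9}; (3,3)→{3,7}; (4,8)→{5,8}; (5,10)→{8,10}; (6,1)→{1,2}; (8,2)→{1,2,3}; (9,5)→{3,5,7}; (10,7)→{4,7,10}. Safe: 6. Place at column 6.
Columns [4, 9, 3, 8, 10, 1, 6, 2, 5, 7], r−c [-3, -7, 0, -4, -5, 5, 1, 6, 4, 3], r+c [5, 11, 6, 12, 15, 7, 13, 10, 14, 17] are all distinct, so no two queens attack.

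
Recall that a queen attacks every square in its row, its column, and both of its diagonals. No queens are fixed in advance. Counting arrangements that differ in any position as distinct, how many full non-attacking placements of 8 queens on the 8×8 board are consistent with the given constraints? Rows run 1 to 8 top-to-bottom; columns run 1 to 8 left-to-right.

Branch on row 1: col 1 → 4; col 2 → 8; col 3 → 16; col 4 → 18; col 5 → 18; col 6 → 16; col 7 → 8; col 8 → 4.
Sum: 4 + 8 + 16 + 18 + 18 + 16 + 8 + 4 = 92.
(This is the classic 8-queens count.)

92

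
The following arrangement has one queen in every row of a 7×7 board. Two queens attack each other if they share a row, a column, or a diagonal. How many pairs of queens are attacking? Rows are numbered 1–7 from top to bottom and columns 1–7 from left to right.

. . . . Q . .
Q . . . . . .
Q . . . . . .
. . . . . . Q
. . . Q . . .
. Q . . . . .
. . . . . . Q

Same column: (2,1)–(3,1) (column 1); (4,7)–(7,7) (column 7).
Same diagonal: (2,1)–(5,4) (|2−5| = |1−4| = 3).
Total attacking pairs: 3.

3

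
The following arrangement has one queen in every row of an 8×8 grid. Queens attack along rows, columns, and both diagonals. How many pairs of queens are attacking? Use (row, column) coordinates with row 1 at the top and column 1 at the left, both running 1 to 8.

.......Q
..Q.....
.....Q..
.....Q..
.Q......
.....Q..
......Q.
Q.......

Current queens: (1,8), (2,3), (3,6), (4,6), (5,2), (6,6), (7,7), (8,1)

Same column: (3,6)–(4,6) (column 6); (3,6)–(6,6) (column 6); (4,6)–(6,6) (column 6).
Same diagonal: (1,8)–(3,6) (|1−3| = |8−6| = 2); (1,8)–(8,1) (|1−8| = |8−1| = 7); (3,6)–(8,1) (|3−8| = |6−1| = 5); (6,6)–(7,7) (|6−7| = |6−7| = 1).
Total attacking pairs: 7.

7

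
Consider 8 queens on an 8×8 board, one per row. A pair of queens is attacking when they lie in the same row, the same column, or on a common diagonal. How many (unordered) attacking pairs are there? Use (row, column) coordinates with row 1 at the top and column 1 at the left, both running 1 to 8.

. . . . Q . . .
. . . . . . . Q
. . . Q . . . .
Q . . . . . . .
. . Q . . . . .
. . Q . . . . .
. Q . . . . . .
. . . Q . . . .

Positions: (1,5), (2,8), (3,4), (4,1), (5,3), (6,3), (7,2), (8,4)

4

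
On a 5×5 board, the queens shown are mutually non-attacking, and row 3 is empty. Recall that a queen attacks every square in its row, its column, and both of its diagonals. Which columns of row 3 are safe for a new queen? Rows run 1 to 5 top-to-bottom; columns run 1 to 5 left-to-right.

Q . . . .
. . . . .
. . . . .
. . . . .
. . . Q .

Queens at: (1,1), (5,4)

columns 5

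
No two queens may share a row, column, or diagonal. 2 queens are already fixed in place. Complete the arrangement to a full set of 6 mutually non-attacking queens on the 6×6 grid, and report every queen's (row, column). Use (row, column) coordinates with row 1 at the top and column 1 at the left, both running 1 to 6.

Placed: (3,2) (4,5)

(1,3) (2,6) (3,2) (4,5) (5,1) (6,4)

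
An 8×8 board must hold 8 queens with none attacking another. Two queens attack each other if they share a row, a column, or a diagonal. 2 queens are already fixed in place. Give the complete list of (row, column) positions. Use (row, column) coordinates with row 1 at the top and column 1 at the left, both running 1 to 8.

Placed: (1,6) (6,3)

Row 2: attacked by (1,6)→{5,6,7}; (6,3)→{3,7}. Safe: 1, 2, 4, 8. Place at column 1.
Row 3: attacked by (1,6)→{4,6,8}; (2,1)→{1,2}; (6,3)→{3,6}. Safe: 5, 7. Place at column 5.
Row 4: attacked by (1,6)→{3,6}; (2,1)→{1,3}; (3,5)→{4,5,6}; (6,3)→{1,3,5}. Safe: 2, 7, 8. Place at column 2.
Row 5: attacked by (1,6)→{2,6}; (2,1)→{1,4}; (3,5)→{3,5,7}; (4,2)→{1,2,3}; (6,3)→{2,3,4}. Safe: 8. Place at column 8.
Row 7: attacked by (1,6)→{6}; (2,1)→{1,6}; (3,5)→{1,5}; (4,2)→{2,5}; (5,8)→{6,8}; (6,3)→{2,3,4}. Safe: 7. Place at column 7.
Row 8: attacked by (1,6)→{6}; (2,1)→{1,7}; (3,5)→{5}; (4,2)→{2,6}; (5,8)→{5,8}; (6,3)→{1,3,5}; (7,7)→{6,7,8}. Safe: 4. Place at column 4.
Columns [6, 1, 5, 2, 8, 3, 7, 4], r−c [-5, 1, -2, 2, -3, 3, 0, 4], r+c [7, 3, 8, 6, 13, 9, 14, 12] are all distinct, so no two queens attack.

(1,6) (2,1) (3,5) (4,2) (5,8) (6,3) (7,7) (8,4)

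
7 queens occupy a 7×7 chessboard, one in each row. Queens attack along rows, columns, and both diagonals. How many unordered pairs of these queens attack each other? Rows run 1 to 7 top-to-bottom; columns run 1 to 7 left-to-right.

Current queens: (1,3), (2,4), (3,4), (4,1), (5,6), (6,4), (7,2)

5

Same column: (2,4)–(3,4) (column 4); (2,4)–(6,4) (column 4); (3,4)–(6,4) (column 4).
Same diagonal: (1,3)–(2,4) (|1−2| = |3−4| = 1); (3,4)–(5,6) (|3−5| = |4−6| = 2).
Total attacking pairs: 5.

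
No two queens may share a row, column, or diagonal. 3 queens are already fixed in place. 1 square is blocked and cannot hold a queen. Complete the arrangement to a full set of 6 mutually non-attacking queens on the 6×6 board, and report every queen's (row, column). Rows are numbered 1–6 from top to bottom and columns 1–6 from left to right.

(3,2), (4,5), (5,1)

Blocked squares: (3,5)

(1,3) (2,6) (3,2) (4,5) (5,1) (6,4)

Row 1: attacked by (3,2)→{2,4}; (4,5)→{2,5}; (5,1)→{1,5}. Safe: 3, 6. Place at column 3.
Row 2: attacked by (1,3)→{2,3,4}; (3,2)→{1,2,3}; (4,5)→{3,5}; (5,1)→{1,4}. Safe: 6. Place at column 6.
Row 6: attacked by (1,3)→{3}; (2,6)→{2,6}; (3,2)→{2,5}; (4,5)→{3,5}; (5,1)→{1,2}. Safe: 4. Place at column 4.
Columns [3, 6, 2, 5, 1, 4], r−c [-2, -4, 1, -1, 4, 2], r+c [4, 8, 5, 9, 6, 10] are all distinct, so no two queens attack.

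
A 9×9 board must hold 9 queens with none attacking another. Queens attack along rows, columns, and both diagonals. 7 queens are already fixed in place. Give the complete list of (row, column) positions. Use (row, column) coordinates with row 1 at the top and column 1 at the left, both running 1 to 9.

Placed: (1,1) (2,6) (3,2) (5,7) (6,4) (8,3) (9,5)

Row 4: attacked by (1,1)→{1,4}; (2,6)→{4,6,8}; (3,2)→{1,2,3}; (5,7)→{6,7,8}; (6,4)→{2,4,6}; (8,3)→{3,7}; (9,5)→{5}. Safe: 9. Place at column 9.
Row 7: attacked by (1,1)→{1,7}; (2,6)→{1,6}; (3,2)→{2,6}; (4,9)→{6,9}; (5,7)→{5,7,9}; (6,4)→{3,4,5}; (8,3)→{2,3,4}; (9,5)→{3,5,7}. Safe: 8. Place at column 8.
Columns [1, 6, 2, 9, 7, 4, 8, 3, 5], r−c [0, -4, 1, -5, -2, 2, -1, 5, 4], r+c [2, 8, 5, 13, 12, 10, 15, 11, 14] are all distinct, so no two queens attack.

(1,1) (2,6) (3,2) (4,9) (5,7) (6,4) (7,8) (8,3) (9,5)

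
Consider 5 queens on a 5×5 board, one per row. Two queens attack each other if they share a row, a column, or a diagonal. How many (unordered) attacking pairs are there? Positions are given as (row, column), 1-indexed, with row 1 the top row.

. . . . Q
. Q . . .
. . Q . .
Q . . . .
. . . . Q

5

Same column: (1,5)–(5,5) (column 5).
Same diagonal: (1,5)–(3,3) (|1−3| = |5−3| = 2); (2,2)–(3,3) (|2−3| = |2−3| = 1); (2,2)–(5,5) (|2−5| = |2−5| = 3); (3,3)–(5,5) (|3−5| = |3−5| = 2).
Total attacking pairs: 5.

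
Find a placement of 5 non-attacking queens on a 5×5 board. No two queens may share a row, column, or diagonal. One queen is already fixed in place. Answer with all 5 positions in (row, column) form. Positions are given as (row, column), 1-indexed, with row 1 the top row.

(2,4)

Row 1: attacked by (2,4)→{3,4,5}. Safe: 1, 2. Place at column 2.
Row 3: attacked by (1,2)→{2,4}; (2,4)→{3,4,5}. Safe: 1. Place at column 1.
Row 4: attacked by (1,2)→{2,5}; (2,4)→{2,4}; (3,1)→{1,2}. Safe: 3. Place at column 3.
Row 5: attacked by (1,2)→{2}; (2,4)→{1,4}; (3,1)→{1,3}; (4,3)→{2,3,4}. Safe: 5. Place at column 5.
Columns [2, 4, 1, 3, 5], r−c [-1, -2, 2, 1, 0], r+c [3, 6, 4, 7, 10] are all distinct, so no two queens attack.

(1,2) (2,4) (3,1) (4,3) (5,5)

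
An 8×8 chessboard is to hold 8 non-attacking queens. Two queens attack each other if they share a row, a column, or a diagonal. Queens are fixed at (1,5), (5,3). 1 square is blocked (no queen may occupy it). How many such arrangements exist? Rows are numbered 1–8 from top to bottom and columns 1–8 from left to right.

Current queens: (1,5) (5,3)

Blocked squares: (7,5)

Branch on row 2: col 1 → 1; col 2 → 1; col 7 → 3; col 8 → 1.
Sum: 1 + 1 + 3 + 1 = 6.

6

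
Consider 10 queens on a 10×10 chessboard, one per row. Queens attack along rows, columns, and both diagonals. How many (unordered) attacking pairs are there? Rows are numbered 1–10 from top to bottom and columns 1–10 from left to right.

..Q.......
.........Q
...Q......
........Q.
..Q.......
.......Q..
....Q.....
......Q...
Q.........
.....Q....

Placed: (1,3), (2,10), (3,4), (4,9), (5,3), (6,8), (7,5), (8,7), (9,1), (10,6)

Same column: (1,3)–(5,3) (column 3).
Same diagonal: (1,3)–(6,8) (|1−6| = |3−8| = 5); (2,10)–(7,5) (|2−7| = |10−5| = 5); (5,3)–(7,5) (|5−7| = |3−5| = 2).
Total attacking pairs: 4.

4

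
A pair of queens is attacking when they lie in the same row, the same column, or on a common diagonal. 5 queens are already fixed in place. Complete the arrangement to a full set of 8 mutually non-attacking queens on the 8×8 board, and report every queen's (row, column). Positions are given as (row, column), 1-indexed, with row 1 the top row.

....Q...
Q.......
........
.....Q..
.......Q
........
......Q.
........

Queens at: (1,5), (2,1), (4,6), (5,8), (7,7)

Row 3: attacked by (1,5)→{3,5,7}; (2,1)→{1,2}; (4,6)→{5,6,7}; (5,8)→{6,8}; (7,7)→{3,7}. Safe: 4. Place at column 4.
Row 6: attacked by (1,5)→{5}; (2,1)→{1,5}; (3,4)→{1,4,7}; (4,6)→{4,6,8}; (5,8)→{7,8}; (7,7)→{6,7,8}. Safe: 2, 3. Place at column 2.
Row 8: attacked by (1,5)→{5}; (2,1)→{1,7}; (3,4)→{4}; (4,6)→{2,6}; (5,8)→{5,8}; (6,2)→{2,4}; (7,7)→{6,7,8}. Safe: 3. Place at column 3.
Columns [5, 1, 4, 6, 8, 2, 7, 3], r−c [-4, 1, -1, -2, -3, 4, 0, 5], r+c [6, 3, 7, 10, 13, 8, 14, 11] are all distinct, so no two queens attack.

(1,5) (2,1) (3,4) (4,6) (5,8) (6,2) (7,7) (8,3)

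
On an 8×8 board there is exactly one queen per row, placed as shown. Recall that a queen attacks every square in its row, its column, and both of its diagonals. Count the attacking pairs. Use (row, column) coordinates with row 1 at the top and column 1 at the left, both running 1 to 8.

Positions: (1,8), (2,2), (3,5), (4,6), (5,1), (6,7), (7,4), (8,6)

2

Same column: (4,6)–(8,6) (column 6).
Same diagonal: (3,5)–(4,6) (|3−4| = |5−6| = 1).
Total attacking pairs: 2.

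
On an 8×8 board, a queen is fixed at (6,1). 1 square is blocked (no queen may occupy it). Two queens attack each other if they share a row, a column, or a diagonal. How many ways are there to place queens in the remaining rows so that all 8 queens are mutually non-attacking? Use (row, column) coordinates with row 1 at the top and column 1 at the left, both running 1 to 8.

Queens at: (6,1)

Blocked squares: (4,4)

Branch on row 1: col 2 → 1; col 3 → 4; col 4 → 4; col 5 → 2; col 7 → 3; col 8 → 0.
Sum: 1 + 4 + 4 + 2 + 3 + 0 = 14.

14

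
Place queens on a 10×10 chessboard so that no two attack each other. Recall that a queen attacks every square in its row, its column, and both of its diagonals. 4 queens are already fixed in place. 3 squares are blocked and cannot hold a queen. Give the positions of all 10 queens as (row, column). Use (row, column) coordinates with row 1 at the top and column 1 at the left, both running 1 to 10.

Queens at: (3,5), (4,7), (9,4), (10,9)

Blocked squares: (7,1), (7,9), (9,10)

Row 1: attacked by (3,5)→{3,5,7}; (4,7)→{4,7,10}; (9,4)→{4}; (10,9)→{9}. Safe: 1, 2, 6, 8. Place at column 6.
Row 2: attacked by (1,6)→{5,6,7}; (3,5)→{4,5,6}; (4,7)→{5,7,9}; (9,4)→{4}; (10,9)→{1,9}. Safe: 2, 3, 8, 10. Place at column 10.
Row 5: attacked by (1,6)→{2,6,10}; (2,10)→{7,10}; (3,5)→{3,5,7}; (4,7)→{6,7,8}; (9,4)→{4,8}; (10,9)→{4,9}. Safe: 1. Place at column 1.
Row 6: attacked by (1,6)→{1,6}; (2,10)→{6,10}; (3,5)→{2,5,8}; (4,7)→{5,7,9}; (5,1)→{1,2}; (9,4)→{1,4,7}; (10,9)→{5,9}. Safe: 3. Place at column 3.
Row 7: attacked by (1,6)→{6}; (2,10)→{5,10}; (3,5)→{1,5,9}; (4,7)→{4,7,10}; (5,1)→{1,3}; (6,3)→{2,3,4}; (9,4)→{2,4,6}; (10,9)→{6,9}. Blocked: 1,9. Safe: 8. Place at column 8.
Row 8: attacked by (1,6)→{6}; (2,10)→{4,10}; (3,5)→{5,10}; (4,7)→{3,7}; (5,1)→{1,4}; (6,3)→{1,3,5}; (7,8)→{7,8,9}; (9,4)→{3,4,5}; (10,9)→{7,9}. Safe: 2. Place at column 2.
Columns [6, 10, 5, 7, 1, 3, 8, 2, 4, 9], r−c [-5, -8, -2, -3, 4, 3, -1, 6, 5, 1], r+c [7, 12, 8, 11, 6, 9, 15, 10, 13, 19] are all distinct, so no two queens attack.

(1,6) (2,10) (3,5) (4,7) (5,1) (6,3) (7,8) (8,2) (9,4) (10,9)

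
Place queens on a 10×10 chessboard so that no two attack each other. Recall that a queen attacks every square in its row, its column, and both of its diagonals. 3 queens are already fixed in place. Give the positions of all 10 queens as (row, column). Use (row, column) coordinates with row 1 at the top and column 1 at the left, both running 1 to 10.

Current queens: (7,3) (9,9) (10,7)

(1,10) (2,4) (3,2) (4,5) (5,8) (6,1) (7,3) (8,6) (9,9) (10,7)

Row 1: attacked by (7,3)→{3,9}; (9,9)→{1,9}; (10,7)→{7}. Safe: 2, 4, 5, 6, 8, 10. Place at column 10.
Row 2: attacked by (1,10)→{9,10}; (7,3)→{3,8}; (9,9)→{2,9}; (10,7)→{7}. Safe: 1, 4, 5, 6. Place at column 4.
Row 3: attacked by (1,10)→{8,10}; (2,4)→{3,4,5}; (7,3)→{3,7}; (9,9)→{3,9}; (10,7)→{7}. Safe: 1, 2, 6. Place at column 2.
Row 4: attacked by (1,10)→{7,10}; (2,4)→{2,4,6}; (3,2)→{1,2,3}; (7,3)→{3,6}; (9,9)→{4,9}; (10,7)→{1,7}. Safe: 5, 8. Place at column 5.
Row 5: attacked by (1,10)→{6,10}; (2,4)→{1,4,7}; (3,2)→{2,4}; (4,5)→{4,5,6}; (7,3)→{1,3,5}; (9,9)→{5,9}; (10,7)→{2,7}. Safe: 8. Place at column 8.
Row 6: attacked by (1,10)→{5,10}; (2,4)→{4,8}; (3,2)→{2,5}; (4,5)→{3,5,7}; (5,8)→{7,8,9}; (7,3)→{2,3,4}; (9,9)→{6,9}; (10,7)→{3,7}. Safe: 1. Place at column 1.
Row 8: attacked by (1,10)→{3,10}; (2,4)→{4,10}; (3,2)→{2,7}; (4,5)→{1,5,9}; (5,8)→{5,8}; (6,1)→{1,3}; (7,3)→{2,3,4}; (9,9)→{8,9,10}; (10,7)→{5,7,9}. Safe: 6. Place at column 6.
Columns [10, 4, 2, 5, 8, 1, 3, 6, 9, 7], r−c [-9, -2, 1, -1, -3, 5, 4, 2, 0, 3], r+c [11, 6, 5, 9, 13, 7, 10, 14, 18, 17] are all distinct, so no two queens attack.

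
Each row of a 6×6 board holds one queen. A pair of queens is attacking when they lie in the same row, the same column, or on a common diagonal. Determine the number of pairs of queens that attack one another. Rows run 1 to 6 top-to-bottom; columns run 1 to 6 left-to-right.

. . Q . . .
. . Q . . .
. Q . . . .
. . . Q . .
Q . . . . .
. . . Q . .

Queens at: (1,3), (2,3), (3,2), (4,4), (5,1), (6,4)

3

Same column: (1,3)–(2,3) (column 3); (4,4)–(6,4) (column 4).
Same diagonal: (2,3)–(3,2) (|2−3| = |3−2| = 1).
Total attacking pairs: 3.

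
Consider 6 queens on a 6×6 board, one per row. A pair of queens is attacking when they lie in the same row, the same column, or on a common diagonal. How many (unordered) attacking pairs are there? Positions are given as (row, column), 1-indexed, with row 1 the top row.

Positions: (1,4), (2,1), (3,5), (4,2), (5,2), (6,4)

3

Same column: (1,4)–(6,4) (column 4); (4,2)–(5,2) (column 2).
Same diagonal: (4,2)–(6,4) (|4−6| = |2−4| = 2).
Total attacking pairs: 3.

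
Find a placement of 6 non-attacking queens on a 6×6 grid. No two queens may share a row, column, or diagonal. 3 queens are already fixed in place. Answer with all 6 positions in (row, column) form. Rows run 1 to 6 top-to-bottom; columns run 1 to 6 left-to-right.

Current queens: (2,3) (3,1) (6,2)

Row 1: attacked by (2,3)→{2,3,4}; (3,1)→{1,3}; (6,2)→{2}. Safe: 5, 6. Place at column 5.
Row 4: attacked by (1,5)→{2,5}; (2,3)→{1,3,5}; (3,1)→{1,2}; (6,2)→{2,4}. Safe: 6. Place at column 6.
Row 5: attacked by (1,5)→{1,5}; (2,3)→{3,6}; (3,1)→{1,3}; (4,6)→{5,6}; (6,2)→{1,2,3}. Safe: 4. Place at column 4.
Columns [5, 3, 1, 6, 4, 2], r−c [-4, -1, 2, -2, 1, 4], r+c [6, 5, 4, 10, 9, 8] are all distinct, so no two queens attack.

(1,5) (2,3) (3,1) (4,6) (5,4) (6,2)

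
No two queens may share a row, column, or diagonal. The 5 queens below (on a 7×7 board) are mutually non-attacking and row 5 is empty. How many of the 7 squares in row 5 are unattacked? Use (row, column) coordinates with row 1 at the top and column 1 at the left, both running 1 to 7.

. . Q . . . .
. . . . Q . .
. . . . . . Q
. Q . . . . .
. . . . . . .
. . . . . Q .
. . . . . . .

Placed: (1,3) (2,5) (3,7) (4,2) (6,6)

(1,3) attacks row 5 at column 3 and diagonals 7.
(2,5) attacks row 5 at column 5 and diagonals 2.
(3,7) attacks row 5 at column 7 and diagonals 5.
(4,2) attacks row 5 at column 2 and diagonals 1, 3.
(6,6) attacks row 5 at column 6 and diagonals 5, 7.
Attacked columns: {1, 2, 3, 5, 6, 7}. Safe: {4}.

1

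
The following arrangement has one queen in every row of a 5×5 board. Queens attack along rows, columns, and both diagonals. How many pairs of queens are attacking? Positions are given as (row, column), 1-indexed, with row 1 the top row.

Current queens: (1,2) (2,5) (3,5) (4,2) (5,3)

Same column: (1,2)–(4,2) (column 2); (2,5)–(3,5) (column 5).
Same diagonal: (3,5)–(5,3) (|3−5| = |5−3| = 2); (4,2)–(5,3) (|4−5| = |2−3| = 1).
Total attacking pairs: 4.

4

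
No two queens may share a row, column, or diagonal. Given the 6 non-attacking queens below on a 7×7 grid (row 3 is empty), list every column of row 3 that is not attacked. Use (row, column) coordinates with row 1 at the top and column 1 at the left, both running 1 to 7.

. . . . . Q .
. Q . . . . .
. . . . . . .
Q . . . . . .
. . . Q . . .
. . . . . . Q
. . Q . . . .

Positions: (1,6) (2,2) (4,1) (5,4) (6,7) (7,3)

(1,6) attacks row 3 at column 6 and diagonals 4.
(2,2) attacks row 3 at column 2 and diagonals 1, 3.
(4,1) attacks row 3 at column 1 and diagonals 2.
(5,4) attacks row 3 at column 4 and diagonals 2, 6.
(6,7) attacks row 3 at column 7 and diagonals 4.
(7,3) attacks row 3 at column 3 and diagonals 7.
Attacked columns: {1, 2, 3, 4, 6, 7}. Safe: {5}.

columns 5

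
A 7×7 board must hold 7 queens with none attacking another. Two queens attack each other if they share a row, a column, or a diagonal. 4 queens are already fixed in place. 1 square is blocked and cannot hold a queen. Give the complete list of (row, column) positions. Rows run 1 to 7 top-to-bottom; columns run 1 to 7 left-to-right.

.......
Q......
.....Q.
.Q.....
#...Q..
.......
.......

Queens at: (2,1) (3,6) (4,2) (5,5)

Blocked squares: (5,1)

Row 1: attacked by (2,1)→{1,2}; (3,6)→{4,6}; (4,2)→{2,5}; (5,5)→{1,5}. Safe: 3, 7. Place at column 3.
Row 6: attacked by (1,3)→{3}; (2,1)→{1,5}; (3,6)→{3,6}; (4,2)→{2,4}; (5,5)→{4,5,6}. Safe: 7. Place at column 7.
Row 7: attacked by (1,3)→{3}; (2,1)→{1,6}; (3,6)→{2,6}; (4,2)→{2,5}; (5,5)→{3,5,7}; (6,7)→{6,7}. Safe: 4. Place at column 4.
Columns [3, 1, 6, 2, 5, 7, 4], r−c [-2, 1, -3, 2, 0, -1, 3], r+c [4, 3, 9, 6, 10, 13, 11] are all distinct, so no two queens attack.

(1,3) (2,1) (3,6) (4,2) (5,5) (6,7) (7,4)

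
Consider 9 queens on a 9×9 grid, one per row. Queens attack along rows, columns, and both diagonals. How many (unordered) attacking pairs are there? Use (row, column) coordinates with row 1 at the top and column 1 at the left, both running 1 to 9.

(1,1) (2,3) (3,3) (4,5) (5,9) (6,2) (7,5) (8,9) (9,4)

7

Same column: (2,3)–(3,3) (column 3); (4,5)–(7,5) (column 5); (5,9)–(8,9) (column 9).
Same diagonal: (1,1)–(3,3) (|1−3| = |1−3| = 2); (2,3)–(4,5) (|2−4| = |3−5| = 2); (2,3)–(8,9) (|2−8| = |3−9| = 6); (4,5)–(8,9) (|4−8| = |5−9| = 4).
Total attacking pairs: 7.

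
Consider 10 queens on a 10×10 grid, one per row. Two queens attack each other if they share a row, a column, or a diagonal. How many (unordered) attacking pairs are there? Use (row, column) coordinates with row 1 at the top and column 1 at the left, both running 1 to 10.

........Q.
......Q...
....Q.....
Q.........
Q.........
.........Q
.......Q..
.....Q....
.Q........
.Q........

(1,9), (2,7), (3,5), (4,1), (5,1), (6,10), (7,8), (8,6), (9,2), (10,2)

Same column: (4,1)–(5,1) (column 1); (9,2)–(10,2) (column 2).
Total attacking pairs: 2.

2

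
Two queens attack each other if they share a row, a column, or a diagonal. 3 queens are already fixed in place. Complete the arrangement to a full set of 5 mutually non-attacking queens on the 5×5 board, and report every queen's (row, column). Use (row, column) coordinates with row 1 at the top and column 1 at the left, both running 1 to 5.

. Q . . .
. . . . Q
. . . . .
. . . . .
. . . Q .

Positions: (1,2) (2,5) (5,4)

Row 3: attacked by (1,2)→{2,4}; (2,5)→{4,5}; (5,4)→{2,4}. Safe: 1, 3. Place at column 3.
Row 4: attacked by (1,2)→{2,5}; (2,5)→{3,5}; (3,3)→{2,3,4}; (5,4)→{3,4,5}. Safe: 1. Place at column 1.
Columns [2, 5, 3, 1, 4], r−c [-1, -3, 0, 3, 1], r+c [3, 7, 6, 5, 9] are all distinct, so no two queens attack.

(1,2) (2,5) (3,3) (4,1) (5,4)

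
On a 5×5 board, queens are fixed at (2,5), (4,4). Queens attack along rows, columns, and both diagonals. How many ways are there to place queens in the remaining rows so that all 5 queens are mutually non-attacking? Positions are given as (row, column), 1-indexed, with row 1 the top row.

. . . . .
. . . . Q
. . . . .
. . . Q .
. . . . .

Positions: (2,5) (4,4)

Branch on row 1: col 2 → 0; col 3 → 1.
Sum: 0 + 1 = 1.

1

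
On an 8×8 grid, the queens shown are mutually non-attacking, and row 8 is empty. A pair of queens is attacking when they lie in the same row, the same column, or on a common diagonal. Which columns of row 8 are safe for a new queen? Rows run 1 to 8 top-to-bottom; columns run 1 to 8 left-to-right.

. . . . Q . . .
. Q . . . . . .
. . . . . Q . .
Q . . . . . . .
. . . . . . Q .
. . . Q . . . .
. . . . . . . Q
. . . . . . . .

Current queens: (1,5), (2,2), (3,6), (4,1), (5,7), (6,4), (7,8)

(1,5) attacks row 8 at column 5.
(2,2) attacks row 8 at column 2 and diagonals 8.
(3,6) attacks row 8 at column 6 and diagonals 1.
(4,1) attacks row 8 at column 1 and diagonals 5.
(5,7) attacks row 8 at column 7 and diagonals 4.
(6,4) attacks row 8 at column 4 and diagonals 2, 6.
(7,8) attacks row 8 at column 8 and diagonals 7.
Attacked columns: {1, 2, 4, 5, 6, 7, 8}. Safe: {3}.

columns 3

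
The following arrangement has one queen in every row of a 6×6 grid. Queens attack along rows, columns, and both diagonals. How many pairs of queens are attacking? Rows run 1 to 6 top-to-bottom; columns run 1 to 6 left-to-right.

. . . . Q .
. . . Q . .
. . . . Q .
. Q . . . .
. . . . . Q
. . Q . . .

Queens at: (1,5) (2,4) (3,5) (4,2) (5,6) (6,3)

Same column: (1,5)–(3,5) (column 5).
Same diagonal: (1,5)–(2,4) (|1−2| = |5−4| = 1); (1,5)–(4,2) (|1−4| = |5−2| = 3); (2,4)–(3,5) (|2−3| = |4−5| = 1); (2,4)–(4,2) (|2−4| = |4−2| = 2).
Total attacking pairs: 5.

5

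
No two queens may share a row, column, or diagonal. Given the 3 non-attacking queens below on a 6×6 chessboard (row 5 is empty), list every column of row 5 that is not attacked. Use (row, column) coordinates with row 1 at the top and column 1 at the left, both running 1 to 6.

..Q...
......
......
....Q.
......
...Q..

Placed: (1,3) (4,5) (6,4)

columns 1, 2

(1,3) attacks row 5 at column 3.
(4,5) attacks row 5 at column 5 and diagonals 4, 6.
(6,4) attacks row 5 at column 4 and diagonals 3, 5.
Attacked columns: {3, 4, 5, 6}. Safe: {1, 2}.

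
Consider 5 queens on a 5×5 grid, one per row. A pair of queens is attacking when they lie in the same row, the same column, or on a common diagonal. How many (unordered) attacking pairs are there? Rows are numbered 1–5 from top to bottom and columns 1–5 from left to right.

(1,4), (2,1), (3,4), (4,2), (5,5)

Same column: (1,4)–(3,4) (column 4).
Total attacking pairs: 1.

1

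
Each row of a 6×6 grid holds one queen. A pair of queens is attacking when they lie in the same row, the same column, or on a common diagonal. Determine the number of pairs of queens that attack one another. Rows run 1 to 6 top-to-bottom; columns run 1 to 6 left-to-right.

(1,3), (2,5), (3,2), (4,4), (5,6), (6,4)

Same column: (4,4)–(6,4) (column 4).
Total attacking pairs: 1.

1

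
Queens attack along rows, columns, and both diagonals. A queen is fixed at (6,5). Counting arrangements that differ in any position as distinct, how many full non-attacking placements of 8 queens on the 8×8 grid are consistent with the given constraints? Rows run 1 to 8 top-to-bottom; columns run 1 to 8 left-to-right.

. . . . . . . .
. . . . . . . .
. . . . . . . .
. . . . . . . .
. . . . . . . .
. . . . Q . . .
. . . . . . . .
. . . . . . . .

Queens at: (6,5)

12

Branch on row 1: col 1 → 0; col 2 → 2; col 3 → 2; col 4 → 1; col 6 → 3; col 7 → 2; col 8 → 2.
Sum: 0 + 2 + 2 + 1 + 3 + 2 + 2 = 12.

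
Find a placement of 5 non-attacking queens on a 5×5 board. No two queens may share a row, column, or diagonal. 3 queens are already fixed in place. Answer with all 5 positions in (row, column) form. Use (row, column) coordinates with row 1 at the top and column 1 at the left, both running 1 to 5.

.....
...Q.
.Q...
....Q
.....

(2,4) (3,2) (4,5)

(1,1) (2,4) (3,2) (4,5) (5,3)

Row 1: attacked by (2,4)→{3,4,5}; (3,2)→{2,4}; (4,5)→{2,5}. Safe: 1. Place at column 1.
Row 5: attacked by (1,1)→{1,5}; (2,4)→{1,4}; (3,2)→{2,4}; (4,5)→{4,5}. Safe: 3. Place at column 3.
Columns [1, 4, 2, 5, 3], r−c [0, -2, 1, -1, 2], r+c [2, 6, 5, 9, 8] are all distinct, so no two queens attack.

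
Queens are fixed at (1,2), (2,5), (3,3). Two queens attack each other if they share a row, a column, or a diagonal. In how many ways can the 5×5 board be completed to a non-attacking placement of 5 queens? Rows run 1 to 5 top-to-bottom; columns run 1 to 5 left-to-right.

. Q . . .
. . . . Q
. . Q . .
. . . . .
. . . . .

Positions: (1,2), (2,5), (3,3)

1

Branch on row 4: col 1 → 1.
Sum: 1 = 1.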